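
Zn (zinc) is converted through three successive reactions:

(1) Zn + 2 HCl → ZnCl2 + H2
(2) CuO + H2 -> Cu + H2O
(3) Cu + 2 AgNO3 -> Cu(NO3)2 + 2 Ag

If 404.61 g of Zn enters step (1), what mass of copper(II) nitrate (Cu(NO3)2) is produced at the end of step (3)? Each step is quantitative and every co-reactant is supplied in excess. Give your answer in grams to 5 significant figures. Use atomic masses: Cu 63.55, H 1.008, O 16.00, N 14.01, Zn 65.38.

M(Zn) = 65.38 g/mol.
M(Cu(NO3)2) = 63.55 + 2(14.01) + 6(16.00) = 187.57 g/mol.
n(Zn) = 404.61 / 65.38 = 6.18859 mol.
Reaction (1): Zn→H2 ratio 1:1 ⇒ n(H2) = 6.18859 mol.
Reaction (2): H2→Cu ratio 1:1 ⇒ n(Cu) = 6.18859 mol.
Reaction (3): Cu→Cu(NO3)2 ratio 1:1 ⇒ n(Cu(NO3)2) = 6.18859 mol.
Mass of Cu(NO3)2 = 6.18859 × 187.57 = 1160.79 g.

1160.8 g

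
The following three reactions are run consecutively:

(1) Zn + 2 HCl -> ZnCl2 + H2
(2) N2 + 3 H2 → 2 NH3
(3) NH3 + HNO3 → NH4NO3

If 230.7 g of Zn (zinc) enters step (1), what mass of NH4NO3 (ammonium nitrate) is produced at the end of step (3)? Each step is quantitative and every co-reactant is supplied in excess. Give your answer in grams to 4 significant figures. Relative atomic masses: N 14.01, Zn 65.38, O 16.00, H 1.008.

188.3 g

M(Zn) = 65.38 g/mol.
M(NH4NO3) = 2(14.01) + 4(1.008) + 3(16.00) = 80.052 g/mol.
n(Zn) = 230.7 / 65.38 = 3.5286 mol.
Reaction (1): Zn→H2 ratio 1:1 ⇒ n(H2) = 3.5286 mol.
Reaction (2): H2→NH3 ratio 3:2 ⇒ n(NH3) = 2.3524 mol.
Reaction (3): NH3→NH4NO3 ratio 1:1 ⇒ n(NH4NO3) = 2.3524 mol.
Mass of NH4NO3 = 2.3524 × 80.052 = 188.31 g.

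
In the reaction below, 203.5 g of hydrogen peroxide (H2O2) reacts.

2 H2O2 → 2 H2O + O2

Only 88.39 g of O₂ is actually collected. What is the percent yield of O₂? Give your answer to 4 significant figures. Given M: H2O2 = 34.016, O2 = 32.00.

92.34 %

n(H2O2) = 203.50 g / 34.016 g/mol = 5.9825 mol.
From the equation the H2O2:O2 mole ratio is 2:1, so n(O2) = 5.9825 × 1/2 = 2.9912 mol.
Mass of O2 = 2.9912 mol × 32.00 g/mol = 95.720 g.
This is the theoretical yield. Percent yield = 88.39 g / 95.720 g × 100% = 92.343%.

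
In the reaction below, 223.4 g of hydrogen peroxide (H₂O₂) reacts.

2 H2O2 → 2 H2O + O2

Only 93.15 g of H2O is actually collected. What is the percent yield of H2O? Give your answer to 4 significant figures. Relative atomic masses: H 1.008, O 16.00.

M(H2O2) = 2(1.008) + 2(16.00) = 34.016 g/mol.
M(H2O) = 2(1.008) + 16.00 = 18.016 g/mol.
n(H2O2) = 223.40 g / 34.016 g/mol = 6.5675 mol.
From the equation the H2O2:H2O mole ratio is 2:2, so n(H2O) = 6.5675 × 2/2 = 6.5675 mol.
Mass of H2O = 6.5675 mol × 18.016 g/mol = 118.32 g.
This is the theoretical yield. Percent yield = 93.15 g / 118.32 g × 100% = 78.727%.

78.73 %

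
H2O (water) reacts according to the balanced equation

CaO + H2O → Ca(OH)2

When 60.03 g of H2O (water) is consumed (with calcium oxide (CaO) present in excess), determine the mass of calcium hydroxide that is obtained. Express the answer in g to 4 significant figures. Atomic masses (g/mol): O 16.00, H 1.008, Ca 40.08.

M(H2O) = 2(1.008) + 16.00 = 18.016 g/mol.
M(Ca(OH)2) = 40.08 + 2(16.00) + 2(1.008) = 74.096 g/mol.
n(H2O) = 60.030 g / 18.016 g/mol = 3.3320 mol.
From the equation the H2O:Ca(OH)2 mole ratio is 1:1, so n(Ca(OH)2) = 3.3320 × 1/1 = 3.3320 mol.
Mass of Ca(OH)2 = 3.3320 mol × 74.096 g/mol = 246.89 g.

246.9 g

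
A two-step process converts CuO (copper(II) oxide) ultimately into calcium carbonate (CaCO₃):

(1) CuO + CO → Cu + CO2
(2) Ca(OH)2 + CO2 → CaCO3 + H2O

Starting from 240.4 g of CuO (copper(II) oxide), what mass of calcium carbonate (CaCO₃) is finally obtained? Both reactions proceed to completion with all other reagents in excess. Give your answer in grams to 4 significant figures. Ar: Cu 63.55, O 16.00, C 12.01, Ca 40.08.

M(CuO) = 63.55 + 16.00 = 79.55 g/mol.
M(CaCO3) = 40.08 + 12.01 + 3(16.00) = 100.09 g/mol.
n(CuO) = 240.40 / 79.55 = 3.0220 mol.
Step 1 gives a 1:1 ratio of CuO to CO2, so n(CO2) = 3.0220 mol.
In step 2 the CO2:CaCO3 ratio is 1:1, so n(CaCO3) = 3.0220 mol.
Mass of CaCO3 = 3.0220 × 100.09 = 302.47 g.

302.5 g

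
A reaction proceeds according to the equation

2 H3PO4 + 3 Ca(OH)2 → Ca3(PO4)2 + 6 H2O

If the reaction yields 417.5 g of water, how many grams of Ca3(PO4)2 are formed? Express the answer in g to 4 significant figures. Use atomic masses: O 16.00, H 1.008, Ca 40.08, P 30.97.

M(H2O) = 2(1.008) + 16.00 = 18.016 g/mol.
M(Ca3(PO4)2) = 3(40.08) + 2(30.97) + 8(16.00) = 310.18 g/mol.
n(H2O) = 417.50 g / 18.016 g/mol = 23.174 mol.
From the equation the H2O:Ca3(PO4)2 mole ratio is 6:1, so n(Ca3(PO4)2) = 23.174 × 1/6 = 3.8623 mol.
Mass of Ca3(PO4)2 = 3.8623 mol × 310.18 g/mol = 1198.0 g.

1198 g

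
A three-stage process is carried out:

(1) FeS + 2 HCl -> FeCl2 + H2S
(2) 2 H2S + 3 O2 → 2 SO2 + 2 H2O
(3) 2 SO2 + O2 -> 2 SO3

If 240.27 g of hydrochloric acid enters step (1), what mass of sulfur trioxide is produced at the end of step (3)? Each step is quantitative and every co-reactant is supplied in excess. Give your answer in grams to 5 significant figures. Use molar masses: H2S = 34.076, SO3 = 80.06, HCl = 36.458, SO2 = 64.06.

263.81 g

n(HCl) = 240.27 / 36.458 = 6.59032 mol.
Reaction (1): HCl→H2S ratio 2:1 ⇒ n(H2S) = 3.29516 mol.
Reaction (2): H2S→SO2 ratio 2:2 ⇒ n(SO2) = 3.29516 mol.
Reaction (3): SO2→SO3 ratio 2:2 ⇒ n(SO3) = 3.29516 mol.
Mass of SO3 = 3.29516 × 80.06 = 263.811 g.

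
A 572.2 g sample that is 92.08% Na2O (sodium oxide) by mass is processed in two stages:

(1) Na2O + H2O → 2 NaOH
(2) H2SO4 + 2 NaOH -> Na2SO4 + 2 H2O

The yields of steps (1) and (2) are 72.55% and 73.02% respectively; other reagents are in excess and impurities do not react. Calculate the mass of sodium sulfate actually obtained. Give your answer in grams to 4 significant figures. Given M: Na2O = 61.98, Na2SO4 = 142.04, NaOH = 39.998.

639.7 g

Pure Na2O = 572.2 × 0.9208 = 526.88 g.
n(Na2O) = 526.88 / 61.98 = 8.5008 mol.
Step 1 (Na2O:NaOH = 1:2): theoretical n(NaOH) = 17.002 mol; at 72.55% yield, n(NaOH) = 12.335 mol.
Step 2 (NaOH:Na2SO4 = 2:1): theoretical n(Na2SO4) = 6.1674 mol, so theoretical mass = 6.1674 × 142.04 = 876.01 g.
At 73.02% yield, actual mass of Na2SO4 = 876.01 × 0.7302 = 639.66 g.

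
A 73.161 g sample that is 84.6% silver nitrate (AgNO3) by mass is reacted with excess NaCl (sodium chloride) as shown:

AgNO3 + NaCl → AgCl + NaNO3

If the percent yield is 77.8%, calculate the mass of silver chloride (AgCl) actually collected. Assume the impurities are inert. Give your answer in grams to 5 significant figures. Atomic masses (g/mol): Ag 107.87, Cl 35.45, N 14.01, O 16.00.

Pure AgNO3 available = 73.161 g × 0.846 = 61.8942 g.
M(AgNO3) = 107.87 + 14.01 + 3(16.00) = 169.88 g/mol.
M(AgCl) = 107.87 + 35.45 = 143.32 g/mol.
n(AgNO3) = 61.8942 g / 169.88 g/mol = 0.364341 mol.
From the equation the AgNO3:AgCl mole ratio is 1:1, so n(AgCl) = 0.364341 × 1/1 = 0.364341 mol.
Mass of AgCl = 0.364341 mol × 143.32 g/mol = 52.2173 g.
Actual mass collected = 52.2173 g × 0.778 = 40.6251 g.

40.625 g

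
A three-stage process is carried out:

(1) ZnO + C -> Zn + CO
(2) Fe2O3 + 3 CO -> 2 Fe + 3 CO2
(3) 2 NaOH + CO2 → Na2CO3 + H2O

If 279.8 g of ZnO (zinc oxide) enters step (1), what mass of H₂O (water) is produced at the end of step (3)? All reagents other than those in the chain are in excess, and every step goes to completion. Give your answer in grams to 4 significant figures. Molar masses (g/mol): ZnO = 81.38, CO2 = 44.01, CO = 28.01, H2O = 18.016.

n(ZnO) = 279.8 / 81.38 = 3.4382 mol.
Reaction (1): ZnO→CO ratio 1:1 ⇒ n(CO) = 3.4382 mol.
Reaction (2): CO→CO2 ratio 3:3 ⇒ n(CO2) = 3.4382 mol.
Reaction (3): CO2→H2O ratio 1:1 ⇒ n(H2O) = 3.4382 mol.
Mass of H2O = 3.4382 × 18.016 = 61.942 g.

61.94 g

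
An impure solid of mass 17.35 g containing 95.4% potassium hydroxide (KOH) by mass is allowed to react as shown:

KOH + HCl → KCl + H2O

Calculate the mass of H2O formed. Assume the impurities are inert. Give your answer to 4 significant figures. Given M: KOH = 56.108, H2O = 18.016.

5.315 g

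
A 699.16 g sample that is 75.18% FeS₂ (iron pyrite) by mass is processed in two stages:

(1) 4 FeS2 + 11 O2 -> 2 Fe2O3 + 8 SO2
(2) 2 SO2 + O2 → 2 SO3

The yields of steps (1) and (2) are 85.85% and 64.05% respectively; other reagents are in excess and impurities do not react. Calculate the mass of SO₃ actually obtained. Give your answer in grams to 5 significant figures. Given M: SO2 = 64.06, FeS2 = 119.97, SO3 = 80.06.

385.75 g

Pure FeS2 = 699.16 × 0.7518 = 525.628 g.
n(FeS2) = 525.628 / 119.97 = 4.38133 mol.
Step 1 (FeS2:SO2 = 4:8): theoretical n(SO2) = 8.76267 mol; at 85.85% yield, n(SO2) = 7.52275 mol.
Step 2 (SO2:SO3 = 2:2): theoretical n(SO3) = 7.52275 mol, so theoretical mass = 7.52275 × 80.06 = 602.271 g.
At 64.05% yield, actual mass of SO3 = 602.271 × 0.6405 = 385.755 g.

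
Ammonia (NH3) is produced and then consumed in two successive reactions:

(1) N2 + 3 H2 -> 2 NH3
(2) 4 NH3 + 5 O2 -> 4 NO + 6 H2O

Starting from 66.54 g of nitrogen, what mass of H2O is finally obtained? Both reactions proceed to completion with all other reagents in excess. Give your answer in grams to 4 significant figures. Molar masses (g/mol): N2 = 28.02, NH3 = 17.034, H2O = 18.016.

128.3 g

n(N2) = 66.540 / 28.02 = 2.3747 mol.
Step 1 gives a 1:2 ratio of N2 to NH3, so n(NH3) = 4.7495 mol.
In step 2 the NH3:H2O ratio is 4:6, so n(H2O) = 7.1242 mol.
Mass of H2O = 7.1242 × 18.016 = 128.35 g.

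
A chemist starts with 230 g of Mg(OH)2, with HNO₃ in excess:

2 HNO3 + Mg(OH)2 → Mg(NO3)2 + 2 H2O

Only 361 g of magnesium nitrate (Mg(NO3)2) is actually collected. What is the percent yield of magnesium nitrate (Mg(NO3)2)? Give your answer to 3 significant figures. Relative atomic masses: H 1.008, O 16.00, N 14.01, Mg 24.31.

61.7 %

M(Mg(OH)2) = 24.31 + 2(16.00) + 2(1.008) = 58.326 g/mol.
M(Mg(NO3)2) = 24.31 + 2(14.01) + 6(16.00) = 148.33 g/mol.
n(Mg(OH)2) = 230.0 g / 58.326 g/mol = 3.943 mol.
From the equation the Mg(OH)2:Mg(NO3)2 mole ratio is 1:1, so n(Mg(NO3)2) = 3.943 × 1/1 = 3.943 mol.
Mass of Mg(NO3)2 = 3.943 mol × 148.33 g/mol = 584.9 g.
This is the theoretical yield. Percent yield = 361 g / 584.9 g × 100% = 61.72%.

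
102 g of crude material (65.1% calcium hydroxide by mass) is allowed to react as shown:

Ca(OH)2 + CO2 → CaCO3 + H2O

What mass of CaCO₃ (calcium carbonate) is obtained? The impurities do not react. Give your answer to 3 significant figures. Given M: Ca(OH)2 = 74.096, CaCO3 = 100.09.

89.7 g

Mass of pure Ca(OH)2 = 102 g × 0.651 = 66.40 g.
n(Ca(OH)2) = 66.40 g / 74.096 g/mol = 0.8962 mol.
From the equation the Ca(OH)2:CaCO3 mole ratio is 1:1, so n(CaCO3) = 0.8962 × 1/1 = 0.8962 mol.
Mass of CaCO3 = 0.8962 mol × 100.09 g/mol = 89.70 g.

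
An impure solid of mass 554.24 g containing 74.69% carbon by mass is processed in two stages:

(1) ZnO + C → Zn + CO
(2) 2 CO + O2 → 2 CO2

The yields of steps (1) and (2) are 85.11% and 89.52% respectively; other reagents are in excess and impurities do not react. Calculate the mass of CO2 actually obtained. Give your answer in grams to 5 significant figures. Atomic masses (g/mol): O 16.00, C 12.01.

1155.8 g

Pure C = 554.24 × 0.7469 = 413.962 g.
M(C) = 12.01 g/mol.
M(CO2) = 12.01 + 2(16.00) = 44.01 g/mol.
n(C) = 413.962 / 12.01 = 34.4681 mol.
Step 1 (C:CO = 1:1): theoretical n(CO) = 34.4681 mol; at 85.11% yield, n(CO) = 29.3358 mol.
Step 2 (CO:CO2 = 2:2): theoretical n(CO2) = 29.3358 mol, so theoretical mass = 29.3358 × 44.01 = 1291.07 g.
At 89.52% yield, actual mass of CO2 = 1291.07 × 0.8952 = 1155.76 g.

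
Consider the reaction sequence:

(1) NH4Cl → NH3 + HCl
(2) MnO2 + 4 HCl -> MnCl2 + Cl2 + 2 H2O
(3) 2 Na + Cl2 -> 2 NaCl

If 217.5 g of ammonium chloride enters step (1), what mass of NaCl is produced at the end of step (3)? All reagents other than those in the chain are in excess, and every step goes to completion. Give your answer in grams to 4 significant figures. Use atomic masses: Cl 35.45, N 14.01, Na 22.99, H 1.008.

M(NH4Cl) = 14.01 + 4(1.008) + 35.45 = 53.492 g/mol.
M(NaCl) = 22.99 + 35.45 = 58.44 g/mol.
n(NH4Cl) = 217.5 / 53.492 = 4.0660 mol.
Reaction (1): NH4Cl→HCl ratio 1:1 ⇒ n(HCl) = 4.0660 mol.
Reaction (2): HCl→Cl2 ratio 4:1 ⇒ n(Cl2) = 1.0165 mol.
Reaction (3): Cl2→NaCl ratio 1:2 ⇒ n(NaCl) = 2.0330 mol.
Mass of NaCl = 2.0330 × 58.44 = 118.81 g.

118.8 g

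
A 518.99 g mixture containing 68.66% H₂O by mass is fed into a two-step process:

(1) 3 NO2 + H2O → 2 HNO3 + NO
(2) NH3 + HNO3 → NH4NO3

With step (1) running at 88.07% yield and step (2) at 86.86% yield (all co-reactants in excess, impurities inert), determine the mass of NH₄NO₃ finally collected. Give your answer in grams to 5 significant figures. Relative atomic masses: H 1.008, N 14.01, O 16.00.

Pure H2O = 518.99 × 0.6866 = 356.339 g.
M(H2O) = 2(1.008) + 16.00 = 18.016 g/mol.
M(NH4NO3) = 2(14.01) + 4(1.008) + 3(16.00) = 80.052 g/mol.
n(H2O) = 356.339 / 18.016 = 19.7790 mol.
Step 1 (H2O:HNO3 = 1:2): theoretical n(HNO3) = 39.5580 mol; at 88.07% yield, n(HNO3) = 34.8387 mol.
Step 2 (HNO3:NH4NO3 = 1:1): theoretical n(NH4NO3) = 34.8387 mol, so theoretical mass = 34.8387 × 80.052 = 2788.91 g.
At 86.86% yield, actual mass of NH4NO3 = 2788.91 × 0.8686 = 2422.45 g.

2422.4 g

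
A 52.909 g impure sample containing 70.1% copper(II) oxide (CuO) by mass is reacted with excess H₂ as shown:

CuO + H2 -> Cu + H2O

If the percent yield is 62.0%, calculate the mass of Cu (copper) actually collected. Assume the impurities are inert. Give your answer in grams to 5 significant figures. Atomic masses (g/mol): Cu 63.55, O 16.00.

18.370 g

Pure CuO available = 52.909 g × 0.701 = 37.0892 g.
M(CuO) = 63.55 + 16.00 = 79.55 g/mol.
M(Cu) = 63.55 g/mol.
n(CuO) = 37.0892 g / 79.55 g/mol = 0.466238 mol.
From the equation the CuO:Cu mole ratio is 1:1, so n(Cu) = 0.466238 × 1/1 = 0.466238 mol.
Mass of Cu = 0.466238 mol × 63.55 g/mol = 29.6294 g.
Actual mass collected = 29.6294 g × 0.620 = 18.3702 g.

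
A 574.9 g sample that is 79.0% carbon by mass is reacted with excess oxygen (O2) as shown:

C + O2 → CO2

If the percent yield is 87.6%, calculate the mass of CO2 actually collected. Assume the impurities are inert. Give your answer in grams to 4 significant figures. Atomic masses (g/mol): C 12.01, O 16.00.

Pure C available = 574.9 g × 0.790 = 454.17 g.
M(C) = 12.01 g/mol.
M(CO2) = 12.01 + 2(16.00) = 44.01 g/mol.
n(C) = 454.17 g / 12.01 g/mol = 37.816 mol.
From the equation the C:CO2 mole ratio is 1:1, so n(CO2) = 37.816 × 1/1 = 37.816 mol.
Mass of CO2 = 37.816 mol × 44.01 g/mol = 1664.3 g.
Actual mass collected = 1664.3 g × 0.876 = 1457.9 g.

1458 g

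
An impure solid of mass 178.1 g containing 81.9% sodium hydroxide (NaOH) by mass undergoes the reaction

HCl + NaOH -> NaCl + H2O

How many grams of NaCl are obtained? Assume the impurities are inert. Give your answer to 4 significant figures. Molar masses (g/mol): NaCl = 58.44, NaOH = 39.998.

213.1 g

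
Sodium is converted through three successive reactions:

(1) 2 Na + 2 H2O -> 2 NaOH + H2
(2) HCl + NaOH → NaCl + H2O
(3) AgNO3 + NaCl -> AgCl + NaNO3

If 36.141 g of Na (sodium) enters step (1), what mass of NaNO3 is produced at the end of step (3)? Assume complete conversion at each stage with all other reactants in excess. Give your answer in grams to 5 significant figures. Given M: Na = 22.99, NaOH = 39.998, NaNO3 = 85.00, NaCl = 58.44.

n(Na) = 36.141 / 22.99 = 1.57203 mol.
Reaction (1): Na→NaOH ratio 2:2 ⇒ n(NaOH) = 1.57203 mol.
Reaction (2): NaOH→NaCl ratio 1:1 ⇒ n(NaCl) = 1.57203 mol.
Reaction (3): NaCl→NaNO3 ratio 1:1 ⇒ n(NaNO3) = 1.57203 mol.
Mass of NaNO3 = 1.57203 × 85.00 = 133.623 g.

133.62 g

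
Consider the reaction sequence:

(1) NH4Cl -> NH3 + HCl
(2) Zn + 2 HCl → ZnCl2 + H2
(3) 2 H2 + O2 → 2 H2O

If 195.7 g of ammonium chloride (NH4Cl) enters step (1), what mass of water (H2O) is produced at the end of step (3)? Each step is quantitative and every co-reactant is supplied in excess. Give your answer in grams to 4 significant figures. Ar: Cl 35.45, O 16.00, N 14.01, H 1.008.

M(NH4Cl) = 14.01 + 4(1.008) + 35.45 = 53.492 g/mol.
M(H2O) = 2(1.008) + 16.00 = 18.016 g/mol.
n(NH4Cl) = 195.7 / 53.492 = 3.6585 mol.
Reaction (1): NH4Cl→HCl ratio 1:1 ⇒ n(HCl) = 3.6585 mol.
Reaction (2): HCl→H2 ratio 2:1 ⇒ n(H2) = 1.8292 mol.
Reaction (3): H2→H2O ratio 2:2 ⇒ n(H2O) = 1.8292 mol.
Mass of H2O = 1.8292 × 18.016 = 32.956 g.

32.96 g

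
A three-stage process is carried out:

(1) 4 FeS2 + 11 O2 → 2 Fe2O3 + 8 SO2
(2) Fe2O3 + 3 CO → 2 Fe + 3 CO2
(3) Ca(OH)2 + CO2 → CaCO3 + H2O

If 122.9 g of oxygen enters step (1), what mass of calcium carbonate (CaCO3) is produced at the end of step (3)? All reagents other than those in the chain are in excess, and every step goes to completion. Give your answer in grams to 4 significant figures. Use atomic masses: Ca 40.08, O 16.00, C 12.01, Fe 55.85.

M(O2) = 2(16.00) = 32.00 g/mol.
M(CaCO3) = 40.08 + 12.01 + 3(16.00) = 100.09 g/mol.
n(O2) = 122.9 / 32.00 = 3.8406 mol.
Reaction (1): O2→Fe2O3 ratio 11:2 ⇒ n(Fe2O3) = 0.69830 mol.
Reaction (2): Fe2O3→CO2 ratio 1:3 ⇒ n(CO2) = 2.0949 mol.
Reaction (3): CO2→CaCO3 ratio 1:1 ⇒ n(CaCO3) = 2.0949 mol.
Mass of CaCO3 = 2.0949 × 100.09 = 209.68 g.

209.7 g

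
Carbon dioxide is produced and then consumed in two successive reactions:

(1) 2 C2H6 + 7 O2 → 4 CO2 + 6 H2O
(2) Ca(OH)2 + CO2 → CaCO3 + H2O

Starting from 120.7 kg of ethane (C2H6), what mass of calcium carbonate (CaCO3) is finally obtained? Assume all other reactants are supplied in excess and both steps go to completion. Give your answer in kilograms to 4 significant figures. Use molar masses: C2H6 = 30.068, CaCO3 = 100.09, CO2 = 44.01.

803.6 kg

120.7 kg = 120700 g.
n(C2H6) = 120700 / 30.068 = 4014.2 mol.
Step 1 gives a 2:4 ratio of C2H6 to CO2, so n(CO2) = 8028.5 mol.
In step 2 the CO2:CaCO3 ratio is 1:1, so n(CaCO3) = 8028.5 mol.
Mass of CaCO3 = 8028.5 × 100.09 = 803570 g = 803.6 kg.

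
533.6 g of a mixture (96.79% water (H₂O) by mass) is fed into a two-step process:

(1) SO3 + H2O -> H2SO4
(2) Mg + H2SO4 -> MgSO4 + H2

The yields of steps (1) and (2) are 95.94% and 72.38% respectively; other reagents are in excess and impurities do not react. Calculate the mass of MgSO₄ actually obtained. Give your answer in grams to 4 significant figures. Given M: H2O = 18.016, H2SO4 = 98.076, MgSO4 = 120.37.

2396 g

Pure H2O = 533.6 × 0.9679 = 516.47 g.
n(H2O) = 516.47 / 18.016 = 28.667 mol.
Step 1 (H2O:H2SO4 = 1:1): theoretical n(H2SO4) = 28.667 mol; at 95.94% yield, n(H2SO4) = 27.503 mol.
Step 2 (H2SO4:MgSO4 = 1:1): theoretical n(MgSO4) = 27.503 mol, so theoretical mass = 27.503 × 120.37 = 3310.6 g.
At 72.38% yield, actual mass of MgSO4 = 3310.6 × 0.7238 = 2396.2 g.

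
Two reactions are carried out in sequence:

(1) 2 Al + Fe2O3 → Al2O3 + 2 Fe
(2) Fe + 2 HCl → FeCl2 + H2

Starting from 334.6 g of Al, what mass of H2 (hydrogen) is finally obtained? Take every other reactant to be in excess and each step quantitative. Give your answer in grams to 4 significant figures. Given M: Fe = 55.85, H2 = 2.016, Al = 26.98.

25.00 g

n(Al) = 334.60 / 26.98 = 12.402 mol.
Step 1 gives a 2:2 ratio of Al to Fe, so n(Fe) = 12.402 mol.
In step 2 the Fe:H2 ratio is 1:1, so n(H2) = 12.402 mol.
Mass of H2 = 12.402 × 2.016 = 25.002 g.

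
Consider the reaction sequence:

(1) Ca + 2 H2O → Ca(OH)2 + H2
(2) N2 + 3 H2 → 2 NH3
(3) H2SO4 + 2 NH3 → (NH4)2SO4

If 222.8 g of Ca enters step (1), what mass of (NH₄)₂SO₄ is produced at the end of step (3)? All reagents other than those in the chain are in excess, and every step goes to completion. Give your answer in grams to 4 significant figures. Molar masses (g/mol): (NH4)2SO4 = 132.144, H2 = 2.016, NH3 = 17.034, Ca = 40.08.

n(Ca) = 222.8 / 40.08 = 5.5589 mol.
Reaction (1): Ca→H2 ratio 1:1 ⇒ n(H2) = 5.5589 mol.
Reaction (2): H2→NH3 ratio 3:2 ⇒ n(NH3) = 3.7059 mol.
Reaction (3): NH3→(NH4)2SO4 ratio 2:1 ⇒ n((NH4)2SO4) = 1.8530 mol.
Mass of (NH4)2SO4 = 1.8530 × 132.144 = 244.86 g.

244.9 g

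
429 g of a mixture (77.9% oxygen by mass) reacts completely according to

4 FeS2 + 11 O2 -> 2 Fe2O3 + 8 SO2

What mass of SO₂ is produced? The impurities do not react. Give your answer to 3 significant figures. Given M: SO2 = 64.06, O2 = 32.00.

Mass of pure O2 = 429 g × 0.779 = 334.2 g.
n(O2) = 334.2 g / 32.00 g/mol = 10.44 mol.
From the equation the O2:SO2 mole ratio is 11:8, so n(SO2) = 10.44 × 8/11 = 7.595 mol.
Mass of SO2 = 7.595 mol × 64.06 g/mol = 486.6 g.

487 g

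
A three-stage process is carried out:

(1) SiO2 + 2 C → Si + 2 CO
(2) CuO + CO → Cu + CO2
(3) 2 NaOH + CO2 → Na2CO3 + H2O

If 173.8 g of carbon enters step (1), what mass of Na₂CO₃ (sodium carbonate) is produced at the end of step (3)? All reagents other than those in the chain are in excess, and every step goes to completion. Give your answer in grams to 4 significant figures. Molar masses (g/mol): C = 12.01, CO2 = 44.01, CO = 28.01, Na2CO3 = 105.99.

1534 g

n(C) = 173.8 / 12.01 = 14.471 mol.
Reaction (1): C→CO ratio 2:2 ⇒ n(CO) = 14.471 mol.
Reaction (2): CO→CO2 ratio 1:1 ⇒ n(CO2) = 14.471 mol.
Reaction (3): CO2→Na2CO3 ratio 1:1 ⇒ n(Na2CO3) = 14.471 mol.
Mass of Na2CO3 = 14.471 × 105.99 = 1533.8 g.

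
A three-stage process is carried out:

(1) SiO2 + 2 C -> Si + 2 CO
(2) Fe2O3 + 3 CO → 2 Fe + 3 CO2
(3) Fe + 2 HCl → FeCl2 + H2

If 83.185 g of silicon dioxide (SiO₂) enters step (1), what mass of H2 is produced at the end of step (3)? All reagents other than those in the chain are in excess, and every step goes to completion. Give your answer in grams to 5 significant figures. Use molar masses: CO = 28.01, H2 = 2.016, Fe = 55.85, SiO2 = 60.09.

3.7211 g

n(SiO2) = 83.185 / 60.09 = 1.38434 mol.
Reaction (1): SiO2→CO ratio 1:2 ⇒ n(CO) = 2.76868 mol.
Reaction (2): CO→Fe ratio 3:2 ⇒ n(Fe) = 1.84579 mol.
Reaction (3): Fe→H2 ratio 1:1 ⇒ n(H2) = 1.84579 mol.
Mass of H2 = 1.84579 × 2.016 = 3.72111 g.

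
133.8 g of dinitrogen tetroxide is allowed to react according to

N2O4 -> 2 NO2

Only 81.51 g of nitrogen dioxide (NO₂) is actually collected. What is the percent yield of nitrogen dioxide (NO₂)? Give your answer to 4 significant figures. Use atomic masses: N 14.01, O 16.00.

60.92 %

M(N2O4) = 2(14.01) + 4(16.00) = 92.02 g/mol.
M(NO2) = 14.01 + 2(16.00) = 46.01 g/mol.
n(N2O4) = 133.80 g / 92.02 g/mol = 1.4540 mol.
From the equation the N2O4:NO2 mole ratio is 1:2, so n(NO2) = 1.4540 × 2/1 = 2.9081 mol.
Mass of NO2 = 2.9081 mol × 46.01 g/mol = 133.80 g.
This is the theoretical yield. Percent yield = 81.51 g / 133.80 g × 100% = 60.919%.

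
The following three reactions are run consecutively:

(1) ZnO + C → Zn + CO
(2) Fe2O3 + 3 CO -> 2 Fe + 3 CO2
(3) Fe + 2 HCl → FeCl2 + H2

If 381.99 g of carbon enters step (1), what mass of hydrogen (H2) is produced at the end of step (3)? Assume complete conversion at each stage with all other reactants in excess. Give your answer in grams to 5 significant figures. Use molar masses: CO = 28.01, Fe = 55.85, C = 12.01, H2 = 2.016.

n(C) = 381.99 / 12.01 = 31.8060 mol.
Reaction (1): C→CO ratio 1:1 ⇒ n(CO) = 31.8060 mol.
Reaction (2): CO→Fe ratio 3:2 ⇒ n(Fe) = 21.2040 mol.
Reaction (3): Fe→H2 ratio 1:1 ⇒ n(H2) = 21.2040 mol.
Mass of H2 = 21.2040 × 2.016 = 42.7473 g.

42.747 g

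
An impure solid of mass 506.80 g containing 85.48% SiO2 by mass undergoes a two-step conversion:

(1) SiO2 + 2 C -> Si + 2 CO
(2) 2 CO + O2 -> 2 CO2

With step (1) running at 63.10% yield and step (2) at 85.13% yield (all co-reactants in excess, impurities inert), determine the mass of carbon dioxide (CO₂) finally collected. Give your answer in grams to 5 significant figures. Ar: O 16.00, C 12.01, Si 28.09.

Pure SiO2 = 506.80 × 0.8548 = 433.213 g.
M(SiO2) = 28.09 + 2(16.00) = 60.09 g/mol.
M(CO2) = 12.01 + 2(16.00) = 44.01 g/mol.
n(SiO2) = 433.213 / 60.09 = 7.20940 mol.
Step 1 (SiO2:CO = 1:2): theoretical n(CO) = 14.4188 mol; at 63.10% yield, n(CO) = 9.09826 mol.
Step 2 (CO:CO2 = 2:2): theoretical n(CO2) = 9.09826 mol, so theoretical mass = 9.09826 × 44.01 = 400.414 g.
At 85.13% yield, actual mass of CO2 = 400.414 × 0.8513 = 340.873 g.

340.87 g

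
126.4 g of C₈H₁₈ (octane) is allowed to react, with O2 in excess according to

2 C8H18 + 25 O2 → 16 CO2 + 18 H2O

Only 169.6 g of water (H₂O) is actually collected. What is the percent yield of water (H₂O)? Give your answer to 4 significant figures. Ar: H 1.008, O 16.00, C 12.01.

94.52 %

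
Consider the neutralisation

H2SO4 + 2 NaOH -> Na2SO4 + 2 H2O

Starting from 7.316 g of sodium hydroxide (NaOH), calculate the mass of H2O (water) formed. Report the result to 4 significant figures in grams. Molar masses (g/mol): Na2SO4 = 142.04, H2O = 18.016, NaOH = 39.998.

3.295 g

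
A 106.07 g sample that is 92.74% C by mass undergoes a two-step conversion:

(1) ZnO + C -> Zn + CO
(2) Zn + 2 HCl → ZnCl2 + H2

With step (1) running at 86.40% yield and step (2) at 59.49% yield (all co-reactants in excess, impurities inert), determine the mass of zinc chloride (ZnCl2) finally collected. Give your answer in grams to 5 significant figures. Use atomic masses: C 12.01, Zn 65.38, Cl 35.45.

Pure C = 106.07 × 0.9274 = 98.3693 g.
M(C) = 12.01 g/mol.
M(ZnCl2) = 65.38 + 2(35.45) = 136.28 g/mol.
n(C) = 98.3693 / 12.01 = 8.19062 mol.
Step 1 (C:Zn = 1:1): theoretical n(Zn) = 8.19062 mol; at 86.40% yield, n(Zn) = 7.07669 mol.
Step 2 (Zn:ZnCl2 = 1:1): theoretical n(ZnCl2) = 7.07669 mol, so theoretical mass = 7.07669 × 136.28 = 964.412 g.
At 59.49% yield, actual mass of ZnCl2 = 964.412 × 0.5949 = 573.729 g.

573.73 g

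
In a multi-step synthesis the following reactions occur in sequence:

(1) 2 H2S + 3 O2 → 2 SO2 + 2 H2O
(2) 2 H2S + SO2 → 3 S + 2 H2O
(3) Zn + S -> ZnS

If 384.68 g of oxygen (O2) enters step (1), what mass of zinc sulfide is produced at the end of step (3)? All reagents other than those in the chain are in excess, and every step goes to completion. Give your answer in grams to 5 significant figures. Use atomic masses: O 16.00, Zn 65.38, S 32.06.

M(O2) = 2(16.00) = 32.00 g/mol.
M(ZnS) = 65.38 + 32.06 = 97.44 g/mol.
n(O2) = 384.68 / 32.00 = 12.0213 mol.
Reaction (1): O2→SO2 ratio 3:2 ⇒ n(SO2) = 8.01417 mol.
Reaction (2): SO2→S ratio 1:3 ⇒ n(S) = 24.0425 mol.
Reaction (3): S→ZnS ratio 1:1 ⇒ n(ZnS) = 24.0425 mol.
Mass of ZnS = 24.0425 × 97.44 = 2342.70 g.

2342.7 g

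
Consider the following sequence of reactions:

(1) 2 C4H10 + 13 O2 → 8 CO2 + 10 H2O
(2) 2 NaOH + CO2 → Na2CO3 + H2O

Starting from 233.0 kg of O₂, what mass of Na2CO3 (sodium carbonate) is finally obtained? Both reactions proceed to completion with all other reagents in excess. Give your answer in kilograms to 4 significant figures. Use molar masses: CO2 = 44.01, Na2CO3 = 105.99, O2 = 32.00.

474.9 kg

233.0 kg = 233000 g.
n(O2) = 233000 / 32.00 = 7281.2 mol.
Step 1 gives a 13:8 ratio of O2 to CO2, so n(CO2) = 4480.8 mol.
In step 2 the CO2:Na2CO3 ratio is 1:1, so n(Na2CO3) = 4480.8 mol.
Mass of Na2CO3 = 4480.8 × 105.99 = 474920 g = 474.9 kg.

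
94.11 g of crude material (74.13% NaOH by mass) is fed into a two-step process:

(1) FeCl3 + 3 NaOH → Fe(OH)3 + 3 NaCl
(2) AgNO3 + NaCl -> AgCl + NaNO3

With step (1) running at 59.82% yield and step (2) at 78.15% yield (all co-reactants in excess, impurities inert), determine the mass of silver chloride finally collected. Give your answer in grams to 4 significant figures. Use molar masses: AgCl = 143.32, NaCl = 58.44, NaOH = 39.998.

116.9 g

Pure NaOH = 94.11 × 0.7413 = 69.764 g.
n(NaOH) = 69.764 / 39.998 = 1.7442 mol.
Step 1 (NaOH:NaCl = 3:3): theoretical n(NaCl) = 1.7442 mol; at 59.82% yield, n(NaCl) = 1.0434 mol.
Step 2 (NaCl:AgCl = 1:1): theoretical n(AgCl) = 1.0434 mol, so theoretical mass = 1.0434 × 143.32 = 149.54 g.
At 78.15% yield, actual mass of AgCl = 149.54 × 0.7815 = 116.86 g.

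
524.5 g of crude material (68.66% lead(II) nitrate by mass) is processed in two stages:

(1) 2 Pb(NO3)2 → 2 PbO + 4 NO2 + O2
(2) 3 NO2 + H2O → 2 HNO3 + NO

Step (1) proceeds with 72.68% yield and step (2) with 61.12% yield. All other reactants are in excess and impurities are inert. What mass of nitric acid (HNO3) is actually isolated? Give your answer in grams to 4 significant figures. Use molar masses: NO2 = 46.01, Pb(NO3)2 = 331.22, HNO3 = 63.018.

40.58 g

Pure Pb(NO3)2 = 524.5 × 0.6866 = 360.12 g.
n(Pb(NO3)2) = 360.12 / 331.22 = 1.0873 mol.
Step 1 (Pb(NO3)2:NO2 = 2:4): theoretical n(NO2) = 2.1745 mol; at 72.68% yield, n(NO2) = 1.5804 mol.
Step 2 (NO2:HNO3 = 3:2): theoretical n(HNO3) = 1.0536 mol, so theoretical mass = 1.0536 × 63.018 = 66.397 g.
At 61.12% yield, actual mass of HNO3 = 66.397 × 0.6112 = 40.582 g.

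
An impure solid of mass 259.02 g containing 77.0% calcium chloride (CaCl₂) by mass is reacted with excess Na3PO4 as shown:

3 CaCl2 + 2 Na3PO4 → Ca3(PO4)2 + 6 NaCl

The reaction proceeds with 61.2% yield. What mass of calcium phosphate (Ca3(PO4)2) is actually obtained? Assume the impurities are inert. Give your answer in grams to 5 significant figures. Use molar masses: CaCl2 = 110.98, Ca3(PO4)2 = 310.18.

Pure CaCl2 available = 259.02 g × 0.770 = 199.445 g.
n(CaCl2) = 199.445 g / 110.98 g/mol = 1.79713 mol.
From the equation the CaCl2:Ca3(PO4)2 mole ratio is 3:1, so n(Ca3(PO4)2) = 1.79713 × 1/3 = 0.599043 mol.
Mass of Ca3(PO4)2 = 0.599043 mol × 310.18 g/mol = 185.811 g.
Actual mass collected = 185.811 g × 0.612 = 113.716 g.

113.72 g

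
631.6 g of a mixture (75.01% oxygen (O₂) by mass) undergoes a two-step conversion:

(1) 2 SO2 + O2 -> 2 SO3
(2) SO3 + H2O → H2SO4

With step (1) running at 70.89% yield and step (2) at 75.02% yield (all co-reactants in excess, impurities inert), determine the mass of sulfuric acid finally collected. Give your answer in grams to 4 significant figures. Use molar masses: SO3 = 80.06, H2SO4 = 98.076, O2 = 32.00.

Pure O2 = 631.6 × 0.7501 = 473.76 g.
n(O2) = 473.76 / 32.00 = 14.805 mol.
Step 1 (O2:SO3 = 1:2): theoretical n(SO3) = 29.610 mol; at 70.89% yield, n(SO3) = 20.991 mol.
Step 2 (SO3:H2SO4 = 1:1): theoretical n(H2SO4) = 20.991 mol, so theoretical mass = 20.991 × 98.076 = 2058.7 g.
At 75.02% yield, actual mass of H2SO4 = 2058.7 × 0.7502 = 1544.4 g.

1544 g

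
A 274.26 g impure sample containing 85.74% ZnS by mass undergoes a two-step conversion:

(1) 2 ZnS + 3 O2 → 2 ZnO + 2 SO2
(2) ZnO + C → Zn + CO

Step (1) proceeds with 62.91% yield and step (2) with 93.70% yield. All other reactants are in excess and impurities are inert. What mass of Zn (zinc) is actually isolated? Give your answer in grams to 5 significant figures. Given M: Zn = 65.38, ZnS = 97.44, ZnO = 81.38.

Pure ZnS = 274.26 × 0.8574 = 235.151 g.
n(ZnS) = 235.151 / 97.44 = 2.41329 mol.
Step 1 (ZnS:ZnO = 2:2): theoretical n(ZnO) = 2.41329 mol; at 62.91% yield, n(ZnO) = 1.51820 mol.
Step 2 (ZnO:Zn = 1:1): theoretical n(Zn) = 1.51820 mol, so theoretical mass = 1.51820 × 65.38 = 99.2598 g.
At 93.70% yield, actual mass of Zn = 99.2598 × 0.9370 = 93.0064 g.

93.006 g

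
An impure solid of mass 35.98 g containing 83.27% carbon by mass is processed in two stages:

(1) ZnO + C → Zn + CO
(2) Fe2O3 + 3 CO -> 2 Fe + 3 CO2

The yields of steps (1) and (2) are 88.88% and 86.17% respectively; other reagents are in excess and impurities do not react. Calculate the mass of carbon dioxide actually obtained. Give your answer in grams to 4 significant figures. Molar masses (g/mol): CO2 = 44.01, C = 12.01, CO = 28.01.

Pure C = 35.98 × 0.8327 = 29.961 g.
n(C) = 29.961 / 12.01 = 2.4946 mol.
Step 1 (C:CO = 1:1): theoretical n(CO) = 2.4946 mol; at 88.88% yield, n(CO) = 2.2172 mol.
Step 2 (CO:CO2 = 3:3): theoretical n(CO2) = 2.2172 mol, so theoretical mass = 2.2172 × 44.01 = 97.580 g.
At 86.17% yield, actual mass of CO2 = 97.580 × 0.8617 = 84.085 g.

84.08 g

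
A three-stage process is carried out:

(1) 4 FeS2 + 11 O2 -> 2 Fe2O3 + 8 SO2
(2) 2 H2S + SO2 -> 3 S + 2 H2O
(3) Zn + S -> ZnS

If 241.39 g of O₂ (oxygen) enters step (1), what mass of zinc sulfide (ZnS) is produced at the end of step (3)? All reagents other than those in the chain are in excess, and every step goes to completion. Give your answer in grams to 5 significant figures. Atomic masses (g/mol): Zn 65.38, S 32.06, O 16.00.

1603.7 g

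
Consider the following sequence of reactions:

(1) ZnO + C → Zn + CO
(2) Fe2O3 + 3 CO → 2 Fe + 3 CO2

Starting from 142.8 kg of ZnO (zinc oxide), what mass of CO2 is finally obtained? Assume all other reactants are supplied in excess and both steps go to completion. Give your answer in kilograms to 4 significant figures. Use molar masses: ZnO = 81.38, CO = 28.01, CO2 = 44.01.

77.23 kg

142.8 kg = 142800 g.
n(ZnO) = 142800 / 81.38 = 1754.7 mol.
Step 1 gives a 1:1 ratio of ZnO to CO, so n(CO) = 1754.7 mol.
In step 2 the CO:CO2 ratio is 3:3, so n(CO2) = 1754.7 mol.
Mass of CO2 = 1754.7 × 44.01 = 77226 g = 77.23 kg.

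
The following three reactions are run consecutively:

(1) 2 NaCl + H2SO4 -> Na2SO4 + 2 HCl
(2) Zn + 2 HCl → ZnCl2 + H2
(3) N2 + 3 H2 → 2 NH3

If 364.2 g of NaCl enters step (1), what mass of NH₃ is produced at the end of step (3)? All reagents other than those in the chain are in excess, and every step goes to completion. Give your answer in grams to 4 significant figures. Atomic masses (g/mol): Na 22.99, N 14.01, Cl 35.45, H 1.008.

35.39 g

M(NaCl) = 22.99 + 35.45 = 58.44 g/mol.
M(NH3) = 14.01 + 3(1.008) = 17.034 g/mol.
n(NaCl) = 364.2 / 58.44 = 6.2320 mol.
Reaction (1): NaCl→HCl ratio 2:2 ⇒ n(HCl) = 6.2320 mol.
Reaction (2): HCl→H2 ratio 2:1 ⇒ n(H2) = 3.1160 mol.
Reaction (3): H2→NH3 ratio 3:2 ⇒ n(NH3) = 2.0773 mol.
Mass of NH3 = 2.0773 × 17.034 = 35.385 g.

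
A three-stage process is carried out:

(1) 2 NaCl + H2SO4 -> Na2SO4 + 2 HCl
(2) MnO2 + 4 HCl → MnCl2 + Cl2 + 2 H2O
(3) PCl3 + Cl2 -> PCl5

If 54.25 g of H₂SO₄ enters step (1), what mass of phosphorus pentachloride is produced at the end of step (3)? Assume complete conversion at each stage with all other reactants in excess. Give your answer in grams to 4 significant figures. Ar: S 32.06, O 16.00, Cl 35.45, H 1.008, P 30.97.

M(H2SO4) = 2(1.008) + 32.06 + 4(16.00) = 98.076 g/mol.
M(PCl5) = 30.97 + 5(35.45) = 208.22 g/mol.
n(H2SO4) = 54.25 / 98.076 = 0.55314 mol.
Reaction (1): H2SO4→HCl ratio 1:2 ⇒ n(HCl) = 1.1063 mol.
Reaction (2): HCl→Cl2 ratio 4:1 ⇒ n(Cl2) = 0.27657 mol.
Reaction (3): Cl2→PCl5 ratio 1:1 ⇒ n(PCl5) = 0.27657 mol.
Mass of PCl5 = 0.27657 × 208.22 = 57.588 g.

57.59 g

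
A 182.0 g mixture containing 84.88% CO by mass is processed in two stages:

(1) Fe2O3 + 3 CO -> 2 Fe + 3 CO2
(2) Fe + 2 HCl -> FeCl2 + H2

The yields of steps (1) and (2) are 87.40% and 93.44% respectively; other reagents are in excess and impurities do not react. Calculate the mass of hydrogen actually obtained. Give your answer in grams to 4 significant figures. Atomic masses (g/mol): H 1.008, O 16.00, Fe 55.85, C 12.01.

Pure CO = 182.0 × 0.8488 = 154.48 g.
M(CO) = 12.01 + 16.00 = 28.01 g/mol.
M(H2) = 2(1.008) = 2.016 g/mol.
n(CO) = 154.48 / 28.01 = 5.5152 mol.
Step 1 (CO:Fe = 3:2): theoretical n(Fe) = 3.6768 mol; at 87.40% yield, n(Fe) = 3.2135 mol.
Step 2 (Fe:H2 = 1:1): theoretical n(H2) = 3.2135 mol, so theoretical mass = 3.2135 × 2.016 = 6.4785 g.
At 93.44% yield, actual mass of H2 = 6.4785 × 0.9344 = 6.0535 g.

6.054 g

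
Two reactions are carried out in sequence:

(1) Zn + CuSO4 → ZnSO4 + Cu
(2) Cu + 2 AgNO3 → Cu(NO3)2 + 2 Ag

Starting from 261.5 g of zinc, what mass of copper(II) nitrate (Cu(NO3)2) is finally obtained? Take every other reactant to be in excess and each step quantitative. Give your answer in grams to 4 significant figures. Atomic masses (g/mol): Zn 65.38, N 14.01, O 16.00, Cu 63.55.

750.2 g

M(Zn) = 65.38 g/mol.
M(Cu(NO3)2) = 63.55 + 2(14.01) + 6(16.00) = 187.57 g/mol.
n(Zn) = 261.50 / 65.38 = 3.9997 mol.
Step 1 gives a 1:1 ratio of Zn to Cu, so n(Cu) = 3.9997 mol.
In step 2 the Cu:Cu(NO3)2 ratio is 1:1, so n(Cu(NO3)2) = 3.9997 mol.
Mass of Cu(NO3)2 = 3.9997 × 187.57 = 750.22 g.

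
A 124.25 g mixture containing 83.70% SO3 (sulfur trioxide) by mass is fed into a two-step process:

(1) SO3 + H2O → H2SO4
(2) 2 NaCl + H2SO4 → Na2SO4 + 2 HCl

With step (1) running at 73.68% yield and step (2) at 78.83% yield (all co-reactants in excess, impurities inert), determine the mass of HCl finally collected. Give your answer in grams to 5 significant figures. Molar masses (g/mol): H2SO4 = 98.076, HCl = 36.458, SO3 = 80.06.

55.014 g

Pure SO3 = 124.25 × 0.8370 = 103.997 g.
n(SO3) = 103.997 / 80.06 = 1.29899 mol.
Step 1 (SO3:H2SO4 = 1:1): theoretical n(H2SO4) = 1.29899 mol; at 73.68% yield, n(H2SO4) = 0.957097 mol.
Step 2 (H2SO4:HCl = 1:2): theoretical n(HCl) = 1.91419 mol, so theoretical mass = 1.91419 × 36.458 = 69.7877 g.
At 78.83% yield, actual mass of HCl = 69.7877 × 0.7883 = 55.0136 g.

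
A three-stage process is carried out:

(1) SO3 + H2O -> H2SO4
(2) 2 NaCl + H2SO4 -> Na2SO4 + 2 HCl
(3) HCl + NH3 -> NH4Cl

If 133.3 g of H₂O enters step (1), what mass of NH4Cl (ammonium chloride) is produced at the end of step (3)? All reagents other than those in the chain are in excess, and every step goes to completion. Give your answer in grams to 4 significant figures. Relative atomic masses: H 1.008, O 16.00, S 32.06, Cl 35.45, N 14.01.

791.6 g

M(H2O) = 2(1.008) + 16.00 = 18.016 g/mol.
M(NH4Cl) = 14.01 + 4(1.008) + 35.45 = 53.492 g/mol.
n(H2O) = 133.3 / 18.016 = 7.3990 mol.
Reaction (1): H2O→H2SO4 ratio 1:1 ⇒ n(H2SO4) = 7.3990 mol.
Reaction (2): H2SO4→HCl ratio 1:2 ⇒ n(HCl) = 14.798 mol.
Reaction (3): HCl→NH4Cl ratio 1:1 ⇒ n(NH4Cl) = 14.798 mol.
Mass of NH4Cl = 14.798 × 53.492 = 791.57 g.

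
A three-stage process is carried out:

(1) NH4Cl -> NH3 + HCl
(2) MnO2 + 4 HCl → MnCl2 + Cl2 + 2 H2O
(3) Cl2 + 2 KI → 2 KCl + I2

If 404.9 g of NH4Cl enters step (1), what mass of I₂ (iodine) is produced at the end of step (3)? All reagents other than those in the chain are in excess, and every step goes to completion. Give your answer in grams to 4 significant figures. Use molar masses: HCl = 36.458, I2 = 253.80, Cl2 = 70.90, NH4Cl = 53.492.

480.3 g

n(NH4Cl) = 404.9 / 53.492 = 7.5694 mol.
Reaction (1): NH4Cl→HCl ratio 1:1 ⇒ n(HCl) = 7.5694 mol.
Reaction (2): HCl→Cl2 ratio 4:1 ⇒ n(Cl2) = 1.8923 mol.
Reaction (3): Cl2→I2 ratio 1:1 ⇒ n(I2) = 1.8923 mol.
Mass of I2 = 1.8923 × 253.80 = 480.28 g.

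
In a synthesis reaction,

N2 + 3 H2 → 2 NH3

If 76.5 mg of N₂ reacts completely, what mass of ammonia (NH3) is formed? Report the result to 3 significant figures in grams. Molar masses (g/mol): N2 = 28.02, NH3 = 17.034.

0.0930 g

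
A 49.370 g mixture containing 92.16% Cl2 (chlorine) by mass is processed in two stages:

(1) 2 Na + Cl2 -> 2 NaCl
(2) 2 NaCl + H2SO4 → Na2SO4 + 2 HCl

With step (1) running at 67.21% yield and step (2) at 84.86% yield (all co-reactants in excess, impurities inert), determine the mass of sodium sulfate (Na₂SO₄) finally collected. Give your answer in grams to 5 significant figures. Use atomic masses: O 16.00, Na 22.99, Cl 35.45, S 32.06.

Pure Cl2 = 49.370 × 0.9216 = 45.4994 g.
M(Cl2) = 2(35.45) = 70.90 g/mol.
M(Na2SO4) = 2(22.99) + 32.06 + 4(16.00) = 142.04 g/mol.
n(Cl2) = 45.4994 / 70.90 = 0.641740 mol.
Step 1 (Cl2:NaCl = 1:2): theoretical n(NaCl) = 1.28348 mol; at 67.21% yield, n(NaCl) = 0.862627 mol.
Step 2 (NaCl:Na2SO4 = 2:1): theoretical n(Na2SO4) = 0.431314 mol, so theoretical mass = 0.431314 × 142.04 = 61.2638 g.
At 84.86% yield, actual mass of Na2SO4 = 61.2638 × 0.8486 = 51.9885 g.

51.988 g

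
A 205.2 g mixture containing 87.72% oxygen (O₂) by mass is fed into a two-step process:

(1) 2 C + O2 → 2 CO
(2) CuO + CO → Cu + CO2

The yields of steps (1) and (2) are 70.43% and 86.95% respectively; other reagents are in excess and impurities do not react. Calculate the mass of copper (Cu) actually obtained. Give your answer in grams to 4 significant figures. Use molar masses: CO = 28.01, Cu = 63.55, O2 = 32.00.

Pure O2 = 205.2 × 0.8772 = 180.00 g.
n(O2) = 180.00 / 32.00 = 5.6250 mol.
Step 1 (O2:CO = 1:2): theoretical n(CO) = 11.250 mol; at 70.43% yield, n(CO) = 7.9234 mol.
Step 2 (CO:Cu = 1:1): theoretical n(Cu) = 7.9234 mol, so theoretical mass = 7.9234 × 63.55 = 503.53 g.
At 86.95% yield, actual mass of Cu = 503.53 × 0.8695 = 437.82 g.

437.8 g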